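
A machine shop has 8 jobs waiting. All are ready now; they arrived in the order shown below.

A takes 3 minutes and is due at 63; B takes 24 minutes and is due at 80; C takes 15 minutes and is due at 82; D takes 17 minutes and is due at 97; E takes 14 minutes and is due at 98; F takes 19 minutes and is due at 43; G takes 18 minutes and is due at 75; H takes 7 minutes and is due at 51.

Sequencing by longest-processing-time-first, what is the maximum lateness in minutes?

63

LPT (decreasing processing time): B F G D C E H A.
B: 0→24, due 80, lateness -56
F: 24→43, due 43, lateness 0
G: 43→61, due 75, lateness -14
D: 61→78, due 97, lateness -19
C: 78→93, due 82, lateness 11
E: 93→107, due 98, lateness 9
H: 107→114, due 51, lateness 63
A: 114→117, due 63, lateness 54
Maximum = 63.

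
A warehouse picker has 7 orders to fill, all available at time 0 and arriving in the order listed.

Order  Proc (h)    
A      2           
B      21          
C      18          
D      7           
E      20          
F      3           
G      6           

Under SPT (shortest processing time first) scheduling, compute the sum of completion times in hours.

205

SPT (increasing processing time): A F G D C E B.
A: 0→2
F: 2→5
G: 5→11
D: 11→18
C: 18→36
E: 36→56
B: 56→77
Sum = 2+5+11+18+36+56+77 = 205.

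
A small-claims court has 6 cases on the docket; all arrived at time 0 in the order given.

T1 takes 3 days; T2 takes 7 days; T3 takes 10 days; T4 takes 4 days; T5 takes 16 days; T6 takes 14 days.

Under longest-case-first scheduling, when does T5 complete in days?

LPT (decreasing processing time): T5 T6 T3 T2 T4 T1.
T5: 0→16

16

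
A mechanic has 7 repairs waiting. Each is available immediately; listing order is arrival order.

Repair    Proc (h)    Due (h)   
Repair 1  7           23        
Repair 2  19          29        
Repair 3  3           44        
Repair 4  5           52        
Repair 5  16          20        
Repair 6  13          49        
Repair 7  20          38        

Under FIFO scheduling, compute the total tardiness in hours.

FIFO (arrival order): Repair 1 Repair 2 Repair 3 Repair 4 Repair 5 Repair 6 Repair 7.
Repair 1: 0→7, due 23, tardiness 0
Repair 2: 7→26, due 29, tardiness 0
Repair 3: 26→29, due 44, tardiness 0
Repair 4: 29→34, due 52, tardiness 0
Repair 5: 34→50, due 20, tardiness 30
Repair 6: 50→63, due 49, tardiness 14
Repair 7: 63→83, due 38, tardiness 45
Sum = 0+0+0+0+30+14+45 = 89.

89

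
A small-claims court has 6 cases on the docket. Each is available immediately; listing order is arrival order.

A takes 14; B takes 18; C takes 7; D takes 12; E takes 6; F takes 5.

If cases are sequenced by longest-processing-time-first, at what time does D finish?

LPT (decreasing processing time): B A D C E F.
B: 0→18
A: 18→32
D: 32→44

44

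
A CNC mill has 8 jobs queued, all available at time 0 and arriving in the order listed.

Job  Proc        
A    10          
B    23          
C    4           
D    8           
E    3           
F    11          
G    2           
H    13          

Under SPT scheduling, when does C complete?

9

SPT (increasing processing time): G E C D A F H B.
G: 0→2
E: 2→5
C: 5→9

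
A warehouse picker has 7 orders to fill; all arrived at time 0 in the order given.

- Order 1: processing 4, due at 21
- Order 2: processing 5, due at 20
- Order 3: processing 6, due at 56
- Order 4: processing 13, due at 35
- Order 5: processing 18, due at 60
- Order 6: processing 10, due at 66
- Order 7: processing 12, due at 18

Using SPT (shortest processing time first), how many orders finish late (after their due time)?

SPT (increasing processing time): Order 1 Order 2 Order 3 Order 6 Order 7 Order 4 Order 5.
Order 1: 0→4, due 21, tardiness 0
Order 2: 4→9, due 20, tardiness 0
Order 3: 9→15, due 56, tardiness 0
Order 6: 15→25, due 66, tardiness 0
Order 7: 25→37, due 18, tardiness 19
Order 4: 37→50, due 35, tardiness 15
Order 5: 50→68, due 60, tardiness 8
Late orders: 3.

3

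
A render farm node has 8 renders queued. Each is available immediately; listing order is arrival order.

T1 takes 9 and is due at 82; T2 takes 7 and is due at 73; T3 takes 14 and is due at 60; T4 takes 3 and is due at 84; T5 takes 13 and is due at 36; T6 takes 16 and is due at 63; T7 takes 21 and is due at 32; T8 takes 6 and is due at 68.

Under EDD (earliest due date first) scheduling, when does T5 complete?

34

EDD (increasing due date): T7 T5 T3 T6 T8 T2 T1 T4.
T7: 0→21
T5: 21→34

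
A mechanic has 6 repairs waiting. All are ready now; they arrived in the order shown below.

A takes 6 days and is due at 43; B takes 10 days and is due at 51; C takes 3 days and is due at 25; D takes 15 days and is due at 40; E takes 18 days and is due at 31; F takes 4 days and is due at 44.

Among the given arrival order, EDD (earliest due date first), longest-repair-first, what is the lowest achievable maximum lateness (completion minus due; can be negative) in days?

FIFO (arrival order): A B C D E F.
A: 0→6, due 43, lateness -37
B: 6→16, due 51, lateness -35
C: 16→19, due 25, lateness -6
D: 19→34, due 40, lateness -6
E: 34→52, due 31, lateness 21
F: 52→56, due 44, lateness 12
Maximum = 21.
EDD (increasing due date): C E D A F B.
C: 0→3, due 25, lateness -22
E: 3→21, due 31, lateness -10
D: 21→36, due 40, lateness -4
A: 36→42, due 43, lateness -1
F: 42→46, due 44, lateness 2
B: 46→56, due 51, lateness 5
Maximum = 5.
LPT (decreasing processing time): E D B A F C.
E: 0→18, due 31, lateness -13
D: 18→33, due 40, lateness -7
B: 33→43, due 51, lateness -8
A: 43→49, due 43, lateness 6
F: 49→53, due 44, lateness 9
C: 53→56, due 25, lateness 31
Maximum = 31.
FIFO 21, EDD 5, LPT 31 → minimum 5.

5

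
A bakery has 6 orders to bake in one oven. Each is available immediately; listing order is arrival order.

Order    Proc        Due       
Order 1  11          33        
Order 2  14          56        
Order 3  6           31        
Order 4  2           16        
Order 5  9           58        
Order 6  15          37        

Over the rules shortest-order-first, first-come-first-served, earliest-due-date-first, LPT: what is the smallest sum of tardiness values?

SPT (increasing processing time): Order 4 Order 3 Order 5 Order 1 Order 2 Order 6.
Order 4: 0→2, due 16, tardiness 0
Order 3: 2→8, due 31, tardiness 0
Order 5: 8→17, due 58, tardiness 0
Order 1: 17→28, due 33, tardiness 0
Order 2: 28→42, due 56, tardiness 0
Order 6: 42→57, due 37, tardiness 20
Sum = 0+0+0+0+0+20 = 20.
FIFO (arrival order): Order 1 Order 2 Order 3 Order 4 Order 5 Order 6.
Order 1: 0→11, due 33, tardiness 0
Order 2: 11→25, due 56, tardiness 0
Order 3: 25→31, due 31, tardiness 0
Order 4: 31→33, due 16, tardiness 17
Order 5: 33→42, due 58, tardiness 0
Order 6: 42→57, due 37, tardiness 20
Sum = 0+0+0+17+0+20 = 37.
EDD (increasing due date): Order 4 Order 3 Order 1 Order 6 Order 2 Order 5.
Order 4: 0→2, due 16, tardiness 0
Order 3: 2→8, due 31, tardiness 0
Order 1: 8→19, due 33, tardiness 0
Order 6: 19→34, due 37, tardiness 0
Order 2: 34→48, due 56, tardiness 0
Order 5: 48→57, due 58, tardiness 0
Sum = 0+0+0+0+0+0 = 0.
LPT (decreasing processing time): Order 6 Order 2 Order 1 Order 5 Order 3 Order 4.
Order 6: 0→15, due 37, tardiness 0
Order 2: 15→29, due 56, tardiness 0
Order 1: 29→40, due 33, tardiness 7
Order 5: 40→49, due 58, tardiness 0
Order 3: 49→55, due 31, tardiness 24
Order 4: 55→57, due 16, tardiness 41
Sum = 0+0+7+0+24+41 = 72.
SPT 20, FIFO 37, EDD 0, LPT 72 → minimum 0.

0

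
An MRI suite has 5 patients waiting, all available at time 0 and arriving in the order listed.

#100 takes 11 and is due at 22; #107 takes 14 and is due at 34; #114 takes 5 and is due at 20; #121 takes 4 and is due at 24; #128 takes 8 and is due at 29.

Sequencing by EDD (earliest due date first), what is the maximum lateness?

EDD (increasing due date): #114 #100 #121 #128 #107.
#114: 0→5, due 20, lateness -15
#100: 5→16, due 22, lateness -6
#121: 16→20, due 24, lateness -4
#128: 20→28, due 29, lateness -1
#107: 28→42, due 34, lateness 8
Maximum = 8.

8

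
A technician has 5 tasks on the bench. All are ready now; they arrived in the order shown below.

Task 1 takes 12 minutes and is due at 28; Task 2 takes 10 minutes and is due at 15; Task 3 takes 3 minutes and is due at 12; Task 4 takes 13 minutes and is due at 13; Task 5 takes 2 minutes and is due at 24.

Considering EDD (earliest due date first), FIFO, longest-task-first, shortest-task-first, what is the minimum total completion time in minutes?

EDD (increasing due date): Task 3 Task 4 Task 2 Task 5 Task 1.
Task 3: 0→3
Task 4: 3→16
Task 2: 16→26
Task 5: 26→28
Task 1: 28→40
Sum = 3+16+26+28+40 = 113.
FIFO (arrival order): Task 1 Task 2 Task 3 Task 4 Task 5.
Task 1: 0→12
Task 2: 12→22
Task 3: 22→25
Task 4: 25→38
Task 5: 38→40
Sum = 12+22+25+38+40 = 137.
LPT (decreasing processing time): Task 4 Task 1 Task 2 Task 3 Task 5.
Task 4: 0→13
Task 1: 13→25
Task 2: 25→35
Task 3: 35→38
Task 5: 38→40
Sum = 13+25+35+38+40 = 151.
SPT (increasing processing time): Task 5 Task 3 Task 2 Task 1 Task 4.
Task 5: 0→2
Task 3: 2→5
Task 2: 5→15
Task 1: 15→27
Task 4: 27→40
Sum = 2+5+15+27+40 = 89.
EDD 113, FIFO 137, LPT 151, SPT 89 → minimum 89.

89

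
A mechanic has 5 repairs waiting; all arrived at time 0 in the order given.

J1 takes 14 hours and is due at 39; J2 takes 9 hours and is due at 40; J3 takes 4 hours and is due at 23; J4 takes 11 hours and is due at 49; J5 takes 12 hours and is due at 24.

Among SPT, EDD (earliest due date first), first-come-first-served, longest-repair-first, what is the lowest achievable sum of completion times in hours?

SPT (increasing processing time): J3 J2 J4 J5 J1.
J3: 0→4
J2: 4→13
J4: 13→24
J5: 24→36
J1: 36→50
Sum = 4+13+24+36+50 = 127.
EDD (increasing due date): J3 J5 J1 J2 J4.
J3: 0→4
J5: 4→16
J1: 16→30
J2: 30→39
J4: 39→50
Sum = 4+16+30+39+50 = 139.
FIFO (arrival order): J1 J2 J3 J4 J5.
J1: 0→14
J2: 14→23
J3: 23→27
J4: 27→38
J5: 38→50
Sum = 14+23+27+38+50 = 152.
LPT (decreasing processing time): J1 J5 J4 J2 J3.
J1: 0→14
J5: 14→26
J4: 26→37
J2: 37→46
J3: 46→50
Sum = 14+26+37+46+50 = 173.
SPT 127, EDD 139, FIFO 152, LPT 173 → minimum 127.

127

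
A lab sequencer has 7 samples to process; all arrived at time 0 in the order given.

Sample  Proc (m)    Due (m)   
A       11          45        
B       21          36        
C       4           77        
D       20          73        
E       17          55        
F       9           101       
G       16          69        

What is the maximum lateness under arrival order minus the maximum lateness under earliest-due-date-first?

FIFO (arrival order): A B C D E F G.
A: 0→11, due 45, lateness -34
B: 11→32, due 36, lateness -4
C: 32→36, due 77, lateness -41
D: 36→56, due 73, lateness -17
E: 56→73, due 55, lateness 18
F: 73→82, due 101, lateness -19
G: 82→98, due 69, lateness 29
Maximum = 29.
EDD (increasing due date): B A E G D C F.
B: 0→21, due 36, lateness -15
A: 21→32, due 45, lateness -13
E: 32→49, due 55, lateness -6
G: 49→65, due 69, lateness -4
D: 65→85, due 73, lateness 12
C: 85→89, due 77, lateness 12
F: 89→98, due 101, lateness -3
Maximum = 12.
Difference = 29 − 12 = 17.

17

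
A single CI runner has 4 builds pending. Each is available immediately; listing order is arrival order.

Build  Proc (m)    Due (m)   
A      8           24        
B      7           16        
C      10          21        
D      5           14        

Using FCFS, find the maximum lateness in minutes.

16

FIFO (arrival order): A B C D.
A: 0→8, due 24, lateness -16
B: 8→15, due 16, lateness -1
C: 15→25, due 21, lateness 4
D: 25→30, due 14, lateness 16
Maximum = 16.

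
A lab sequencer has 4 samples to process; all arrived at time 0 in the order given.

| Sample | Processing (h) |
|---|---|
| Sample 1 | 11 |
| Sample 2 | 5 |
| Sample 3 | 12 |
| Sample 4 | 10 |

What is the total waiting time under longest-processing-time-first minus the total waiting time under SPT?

LPT (decreasing processing time): Sample 3 Sample 1 Sample 4 Sample 2.
Sample 3: waits 0, runs 0→12
Sample 1: waits 12, runs 12→23
Sample 4: waits 23, runs 23→33
Sample 2: waits 33, runs 33→38
Sum = 0+12+23+33 = 68.
SPT (increasing processing time): Sample 2 Sample 4 Sample 1 Sample 3.
Sample 2: waits 0, runs 0→5
Sample 4: waits 5, runs 5→15
Sample 1: waits 15, runs 15→26
Sample 3: waits 26, runs 26→38
Sum = 0+5+15+26 = 46.
Difference = 68 − 46 = 22.

22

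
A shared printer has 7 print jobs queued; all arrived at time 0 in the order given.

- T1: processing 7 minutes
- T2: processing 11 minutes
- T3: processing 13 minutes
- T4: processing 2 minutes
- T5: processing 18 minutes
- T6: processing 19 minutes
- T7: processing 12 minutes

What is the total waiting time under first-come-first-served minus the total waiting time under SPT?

39

FIFO (arrival order): T1 T2 T3 T4 T5 T6 T7.
T1: waits 0, runs 0→7
T2: waits 7, runs 7→18
T3: waits 18, runs 18→31
T4: waits 31, runs 31→33
T5: waits 33, runs 33→51
T6: waits 51, runs 51→70
T7: waits 70, runs 70→82
Sum = 0+7+18+31+33+51+70 = 210.
SPT (increasing processing time): T4 T1 T2 T7 T3 T5 T6.
T4: waits 0, runs 0→2
T1: waits 2, runs 2→9
T2: waits 9, runs 9→20
T7: waits 20, runs 20→32
T3: waits 32, runs 32→45
T5: waits 45, runs 45→63
T6: waits 63, runs 63→82
Sum = 0+2+9+20+32+45+63 = 171.
Difference = 210 − 171 = 39.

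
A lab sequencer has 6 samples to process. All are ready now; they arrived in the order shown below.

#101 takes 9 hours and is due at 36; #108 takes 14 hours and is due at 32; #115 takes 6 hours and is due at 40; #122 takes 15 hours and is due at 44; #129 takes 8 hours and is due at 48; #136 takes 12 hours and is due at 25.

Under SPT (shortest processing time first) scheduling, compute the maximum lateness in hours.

20

SPT (increasing processing time): #115 #129 #101 #136 #108 #122.
#115: 0→6, due 40, lateness -34
#129: 6→14, due 48, lateness -34
#101: 14→23, due 36, lateness -13
#136: 23→35, due 25, lateness 10
#108: 35→49, due 32, lateness 17
#122: 49→64, due 44, lateness 20
Maximum = 20.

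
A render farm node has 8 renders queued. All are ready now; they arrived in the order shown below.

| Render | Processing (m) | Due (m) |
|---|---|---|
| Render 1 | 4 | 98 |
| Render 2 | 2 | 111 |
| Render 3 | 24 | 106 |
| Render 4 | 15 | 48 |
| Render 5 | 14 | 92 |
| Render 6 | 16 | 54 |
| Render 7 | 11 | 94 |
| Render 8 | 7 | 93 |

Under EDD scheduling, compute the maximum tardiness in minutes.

EDD (increasing due date): Render 4 Render 6 Render 5 Render 8 Render 7 Render 1 Render 3 Render 2.
Render 4: 0→15, due 48, tardiness 0
Render 6: 15→31, due 54, tardiness 0
Render 5: 31→45, due 92, tardiness 0
Render 8: 45→52, due 93, tardiness 0
Render 7: 52→63, due 94, tardiness 0
Render 1: 63→67, due 98, tardiness 0
Render 3: 67→91, due 106, tardiness 0
Render 2: 91→93, due 111, tardiness 0
Maximum = 0.

0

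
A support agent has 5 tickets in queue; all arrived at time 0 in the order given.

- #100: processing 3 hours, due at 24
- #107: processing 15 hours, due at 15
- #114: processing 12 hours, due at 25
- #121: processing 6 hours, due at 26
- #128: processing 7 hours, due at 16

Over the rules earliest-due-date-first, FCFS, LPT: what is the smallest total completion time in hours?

130

EDD (increasing due date): #107 #128 #100 #114 #121.
#107: 0→15
#128: 15→22
#100: 22→25
#114: 25→37
#121: 37→43
Sum = 15+22+25+37+43 = 142.
FIFO (arrival order): #100 #107 #114 #121 #128.
#100: 0→3
#107: 3→18
#114: 18→30
#121: 30→36
#128: 36→43
Sum = 3+18+30+36+43 = 130.
LPT (decreasing processing time): #107 #114 #128 #121 #100.
#107: 0→15
#114: 15→27
#128: 27→34
#121: 34→40
#100: 40→43
Sum = 15+27+34+40+43 = 159.
EDD 142, FIFO 130, LPT 159 → minimum 130.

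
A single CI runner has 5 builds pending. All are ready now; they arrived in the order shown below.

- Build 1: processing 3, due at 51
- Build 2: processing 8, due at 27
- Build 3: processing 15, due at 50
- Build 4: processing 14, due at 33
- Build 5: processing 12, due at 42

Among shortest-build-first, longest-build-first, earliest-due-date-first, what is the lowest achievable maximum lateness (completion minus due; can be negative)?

SPT (increasing processing time): Build 1 Build 2 Build 5 Build 4 Build 3.
Build 1: 0→3, due 51, lateness -48
Build 2: 3→11, due 27, lateness -16
Build 5: 11→23, due 42, lateness -19
Build 4: 23→37, due 33, lateness 4
Build 3: 37→52, due 50, lateness 2
Maximum = 4.
LPT (decreasing processing time): Build 3 Build 4 Build 5 Build 2 Build 1.
Build 3: 0→15, due 50, lateness -35
Build 4: 15→29, due 33, lateness -4
Build 5: 29→41, due 42, lateness -1
Build 2: 41→49, due 27, lateness 22
Build 1: 49→52, due 51, lateness 1
Maximum = 22.
EDD (increasing due date): Build 2 Build 4 Build 5 Build 3 Build 1.
Build 2: 0→8, due 27, lateness -19
Build 4: 8→22, due 33, lateness -11
Build 5: 22→34, due 42, lateness -8
Build 3: 34→49, due 50, lateness -1
Build 1: 49→52, due 51, lateness 1
Maximum = 1.
SPT 4, LPT 22, EDD 1 → minimum 1.

1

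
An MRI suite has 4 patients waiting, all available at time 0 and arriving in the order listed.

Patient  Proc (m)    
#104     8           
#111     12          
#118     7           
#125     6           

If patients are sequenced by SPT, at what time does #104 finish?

21

SPT (increasing processing time): #125 #118 #104 #111.
#125: 0→6
#118: 6→13
#104: 13→21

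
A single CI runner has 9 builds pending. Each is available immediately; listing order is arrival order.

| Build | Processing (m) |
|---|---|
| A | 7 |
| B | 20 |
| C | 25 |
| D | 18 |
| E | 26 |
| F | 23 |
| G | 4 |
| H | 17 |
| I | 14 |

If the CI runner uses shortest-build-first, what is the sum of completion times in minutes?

SPT (increasing processing time): G A I H D B F C E.
G: 0→4
A: 4→11
I: 11→25
H: 25→42
D: 42→60
B: 60→80
F: 80→103
C: 103→128
E: 128→154
Sum = 4+11+25+42+60+80+103+128+154 = 607.

607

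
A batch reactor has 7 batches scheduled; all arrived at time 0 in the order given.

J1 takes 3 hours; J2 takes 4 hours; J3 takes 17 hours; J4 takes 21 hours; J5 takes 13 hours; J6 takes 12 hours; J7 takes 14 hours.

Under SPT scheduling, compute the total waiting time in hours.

SPT (increasing processing time): J1 J2 J6 J5 J7 J3 J4.
J1: waits 0, runs 0→3
J2: waits 3, runs 3→7
J6: waits 7, runs 7→19
J5: waits 19, runs 19→32
J7: waits 32, runs 32→46
J3: waits 46, runs 46→63
J4: waits 63, runs 63→84
Sum = 0+3+7+19+32+46+63 = 170.

170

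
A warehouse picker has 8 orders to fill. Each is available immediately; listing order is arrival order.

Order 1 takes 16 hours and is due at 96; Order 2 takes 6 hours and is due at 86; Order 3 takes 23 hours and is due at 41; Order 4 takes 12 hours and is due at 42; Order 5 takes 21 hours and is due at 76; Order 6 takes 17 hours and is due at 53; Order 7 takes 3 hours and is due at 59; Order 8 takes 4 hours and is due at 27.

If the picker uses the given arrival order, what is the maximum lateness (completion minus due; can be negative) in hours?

75

FIFO (arrival order): Order 1 Order 2 Order 3 Order 4 Order 5 Order 6 Order 7 Order 8.
Order 1: 0→16, due 96, lateness -80
Order 2: 16→22, due 86, lateness -64
Order 3: 22→45, due 41, lateness 4
Order 4: 45→57, due 42, lateness 15
Order 5: 57→78, due 76, lateness 2
Order 6: 78→95, due 53, lateness 42
Order 7: 95→98, due 59, lateness 39
Order 8: 98→102, due 27, lateness 75
Maximum = 75.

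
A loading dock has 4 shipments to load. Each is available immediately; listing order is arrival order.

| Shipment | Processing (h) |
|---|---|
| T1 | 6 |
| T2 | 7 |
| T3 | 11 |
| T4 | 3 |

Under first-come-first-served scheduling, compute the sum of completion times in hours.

70

FIFO (arrival order): T1 T2 T3 T4.
T1: 0→6
T2: 6→13
T3: 13→24
T4: 24→27
Sum = 6+13+24+27 = 70.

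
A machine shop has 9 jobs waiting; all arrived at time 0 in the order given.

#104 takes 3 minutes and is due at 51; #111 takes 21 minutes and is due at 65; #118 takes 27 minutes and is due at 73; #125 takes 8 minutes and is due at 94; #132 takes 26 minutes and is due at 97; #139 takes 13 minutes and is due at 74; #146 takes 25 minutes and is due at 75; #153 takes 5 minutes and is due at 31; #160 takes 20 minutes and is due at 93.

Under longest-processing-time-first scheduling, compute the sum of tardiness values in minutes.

378

LPT (decreasing processing time): #118 #132 #146 #111 #160 #139 #125 #153 #104.
#118: 0→27, due 73, tardiness 0
#132: 27→53, due 97, tardiness 0
#146: 53→78, due 75, tardiness 3
#111: 78→99, due 65, tardiness 34
#160: 99→119, due 93, tardiness 26
#139: 119→132, due 74, tardiness 58
#125: 132→140, due 94, tardiness 46
#153: 140→145, due 31, tardiness 114
#104: 145→148, due 51, tardiness 97
Sum = 0+0+3+34+26+58+46+114+97 = 378.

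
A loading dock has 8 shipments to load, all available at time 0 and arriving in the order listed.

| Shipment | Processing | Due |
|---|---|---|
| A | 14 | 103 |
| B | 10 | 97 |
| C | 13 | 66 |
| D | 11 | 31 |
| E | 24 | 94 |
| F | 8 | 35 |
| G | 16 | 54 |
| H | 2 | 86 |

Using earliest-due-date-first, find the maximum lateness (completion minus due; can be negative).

EDD (increasing due date): D F G C H E B A.
D: 0→11, due 31, lateness -20
F: 11→19, due 35, lateness -16
G: 19→35, due 54, lateness -19
C: 35→48, due 66, lateness -18
H: 48→50, due 86, lateness -36
E: 50→74, due 94, lateness -20
B: 74→84, due 97, lateness -13
A: 84→98, due 103, lateness -5
Maximum = -5.

-5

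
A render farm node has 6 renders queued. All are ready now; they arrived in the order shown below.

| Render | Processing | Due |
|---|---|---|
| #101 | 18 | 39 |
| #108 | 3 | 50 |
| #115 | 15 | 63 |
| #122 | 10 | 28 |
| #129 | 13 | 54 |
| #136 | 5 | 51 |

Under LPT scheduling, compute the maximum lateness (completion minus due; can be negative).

LPT (decreasing processing time): #101 #115 #129 #122 #136 #108.
#101: 0→18, due 39, lateness -21
#115: 18→33, due 63, lateness -30
#129: 33→46, due 54, lateness -8
#122: 46→56, due 28, lateness 28
#136: 56→61, due 51, lateness 10
#108: 61→64, due 50, lateness 14
Maximum = 28.

28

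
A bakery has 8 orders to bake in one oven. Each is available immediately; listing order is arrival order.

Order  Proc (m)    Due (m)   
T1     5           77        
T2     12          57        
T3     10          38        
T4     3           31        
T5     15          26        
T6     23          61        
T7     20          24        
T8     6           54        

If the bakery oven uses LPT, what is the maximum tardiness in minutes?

63

LPT (decreasing processing time): T6 T7 T5 T2 T3 T8 T1 T4.
T6: 0→23, due 61, tardiness 0
T7: 23→43, due 24, tardiness 19
T5: 43→58, due 26, tardiness 32
T2: 58→70, due 57, tardiness 13
T3: 70→80, due 38, tardiness 42
T8: 80→86, due 54, tardiness 32
T1: 86→91, due 77, tardiness 14
T4: 91→94, due 31, tardiness 63
Maximum = 63.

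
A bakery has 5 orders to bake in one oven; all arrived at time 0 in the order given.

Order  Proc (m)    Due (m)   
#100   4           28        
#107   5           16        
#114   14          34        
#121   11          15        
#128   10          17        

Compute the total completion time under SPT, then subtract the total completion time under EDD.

-21

SPT (increasing processing time): #100 #107 #128 #121 #114.
#100: 0→4
#107: 4→9
#128: 9→19
#121: 19→30
#114: 30→44
Sum = 4+9+19+30+44 = 106.
EDD (increasing due date): #121 #107 #128 #100 #114.
#121: 0→11
#107: 11→16
#128: 16→26
#100: 26→30
#114: 30→44
Sum = 11+16+26+30+44 = 127.
Difference = 106 − 127 = -21.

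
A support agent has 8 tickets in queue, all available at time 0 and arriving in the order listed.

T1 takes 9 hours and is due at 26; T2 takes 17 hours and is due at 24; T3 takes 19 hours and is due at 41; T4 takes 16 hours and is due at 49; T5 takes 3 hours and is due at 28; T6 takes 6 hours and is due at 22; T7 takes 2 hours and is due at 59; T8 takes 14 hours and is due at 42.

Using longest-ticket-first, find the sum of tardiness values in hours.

230

LPT (decreasing processing time): T3 T2 T4 T8 T1 T6 T5 T7.
T3: 0→19, due 41, tardiness 0
T2: 19→36, due 24, tardiness 12
T4: 36→52, due 49, tardiness 3
T8: 52→66, due 42, tardiness 24
T1: 66→75, due 26, tardiness 49
T6: 75→81, due 22, tardiness 59
T5: 81→84, due 28, tardiness 56
T7: 84→86, due 59, tardiness 27
Sum = 0+12+3+24+49+59+56+27 = 230.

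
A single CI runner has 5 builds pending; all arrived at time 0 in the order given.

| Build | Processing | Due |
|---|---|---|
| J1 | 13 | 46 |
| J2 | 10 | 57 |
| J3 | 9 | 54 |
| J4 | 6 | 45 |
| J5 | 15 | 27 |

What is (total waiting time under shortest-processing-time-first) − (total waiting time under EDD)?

SPT (increasing processing time): J4 J3 J2 J1 J5.
J4: waits 0, runs 0→6
J3: waits 6, runs 6→15
J2: waits 15, runs 15→25
J1: waits 25, runs 25→38
J5: waits 38, runs 38→53
Sum = 0+6+15+25+38 = 84.
EDD (increasing due date): J5 J4 J1 J3 J2.
J5: waits 0, runs 0→15
J4: waits 15, runs 15→21
J1: waits 21, runs 21→34
J3: waits 34, runs 34→43
J2: waits 43, runs 43→53
Sum = 0+15+21+34+43 = 113.
Difference = 84 − 113 = -29.

-29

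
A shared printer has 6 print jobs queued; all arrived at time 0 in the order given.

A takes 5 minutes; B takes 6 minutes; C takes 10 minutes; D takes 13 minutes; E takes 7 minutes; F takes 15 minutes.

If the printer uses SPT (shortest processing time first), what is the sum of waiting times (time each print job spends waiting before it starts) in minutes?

103

SPT (increasing processing time): A B E C D F.
A: waits 0, runs 0→5
B: waits 5, runs 5→11
E: waits 11, runs 11→18
C: waits 18, runs 18→28
D: waits 28, runs 28→41
F: waits 41, runs 41→56
Sum = 0+5+11+18+28+41 = 103.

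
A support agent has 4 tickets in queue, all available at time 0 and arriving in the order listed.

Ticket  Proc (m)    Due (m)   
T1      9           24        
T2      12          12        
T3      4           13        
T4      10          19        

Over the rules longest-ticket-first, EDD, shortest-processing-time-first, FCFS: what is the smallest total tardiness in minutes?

21

LPT (decreasing processing time): T2 T4 T1 T3.
T2: 0→12, due 12, tardiness 0
T4: 12→22, due 19, tardiness 3
T1: 22→31, due 24, tardiness 7
T3: 31→35, due 13, tardiness 22
Sum = 0+3+7+22 = 32.
EDD (increasing due date): T2 T3 T4 T1.
T2: 0→12, due 12, tardiness 0
T3: 12→16, due 13, tardiness 3
T4: 16→26, due 19, tardiness 7
T1: 26→35, due 24, tardiness 11
Sum = 0+3+7+11 = 21.
SPT (increasing processing time): T3 T1 T4 T2.
T3: 0→4, due 13, tardiness 0
T1: 4→13, due 24, tardiness 0
T4: 13→23, due 19, tardiness 4
T2: 23→35, due 12, tardiness 23
Sum = 0+0+4+23 = 27.
FIFO (arrival order): T1 T2 T3 T4.
T1: 0→9, due 24, tardiness 0
T2: 9→21, due 12, tardiness 9
T3: 21→25, due 13, tardiness 12
T4: 25→35, due 19, tardiness 16
Sum = 0+9+12+16 = 37.
LPT 32, EDD 21, SPT 27, FIFO 37 → minimum 21.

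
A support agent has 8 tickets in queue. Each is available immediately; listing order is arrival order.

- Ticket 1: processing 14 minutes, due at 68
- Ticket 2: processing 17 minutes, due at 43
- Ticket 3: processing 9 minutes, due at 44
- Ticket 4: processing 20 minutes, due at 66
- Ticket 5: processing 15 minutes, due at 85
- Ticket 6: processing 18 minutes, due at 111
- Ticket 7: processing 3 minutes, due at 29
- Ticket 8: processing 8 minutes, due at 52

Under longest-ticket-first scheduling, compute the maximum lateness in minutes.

75

LPT (decreasing processing time): Ticket 4 Ticket 6 Ticket 2 Ticket 5 Ticket 1 Ticket 3 Ticket 8 Ticket 7.
Ticket 4: 0→20, due 66, lateness -46
Ticket 6: 20→38, due 111, lateness -73
Ticket 2: 38→55, due 43, lateness 12
Ticket 5: 55→70, due 85, lateness -15
Ticket 1: 70→84, due 68, lateness 16
Ticket 3: 84→93, due 44, lateness 49
Ticket 8: 93→101, due 52, lateness 49
Ticket 7: 101→104, due 29, lateness 75
Maximum = 75.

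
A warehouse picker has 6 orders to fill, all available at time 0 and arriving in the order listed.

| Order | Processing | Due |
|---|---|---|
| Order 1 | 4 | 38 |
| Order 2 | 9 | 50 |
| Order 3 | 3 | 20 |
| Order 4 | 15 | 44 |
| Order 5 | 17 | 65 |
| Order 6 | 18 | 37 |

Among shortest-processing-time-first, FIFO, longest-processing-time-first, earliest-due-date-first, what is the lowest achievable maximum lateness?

SPT (increasing processing time): Order 3 Order 1 Order 2 Order 4 Order 5 Order 6.
Order 3: 0→3, due 20, lateness -17
Order 1: 3→7, due 38, lateness -31
Order 2: 7→16, due 50, lateness -34
Order 4: 16→31, due 44, lateness -13
Order 5: 31→48, due 65, lateness -17
Order 6: 48→66, due 37, lateness 29
Maximum = 29.
FIFO (arrival order): Order 1 Order 2 Order 3 Order 4 Order 5 Order 6.
Order 1: 0→4, due 38, lateness -34
Order 2: 4→13, due 50, lateness -37
Order 3: 13→16, due 20, lateness -4
Order 4: 16→31, due 44, lateness -13
Order 5: 31→48, due 65, lateness -17
Order 6: 48→66, due 37, lateness 29
Maximum = 29.
LPT (decreasing processing time): Order 6 Order 5 Order 4 Order 2 Order 1 Order 3.
Order 6: 0→18, due 37, lateness -19
Order 5: 18→35, due 65, lateness -30
Order 4: 35→50, due 44, lateness 6
Order 2: 50→59, due 50, lateness 9
Order 1: 59→63, due 38, lateness 25
Order 3: 63→66, due 20, lateness 46
Maximum = 46.
EDD (increasing due date): Order 3 Order 6 Order 1 Order 4 Order 2 Order 5.
Order 3: 0→3, due 20, lateness -17
Order 6: 3→21, due 37, lateness -16
Order 1: 21→25, due 38, lateness -13
Order 4: 25→40, due 44, lateness -4
Order 2: 40→49, due 50, lateness -1
Order 5: 49→66, due 65, lateness 1
Maximum = 1.
SPT 29, FIFO 29, LPT 46, EDD 1 → minimum 1.

1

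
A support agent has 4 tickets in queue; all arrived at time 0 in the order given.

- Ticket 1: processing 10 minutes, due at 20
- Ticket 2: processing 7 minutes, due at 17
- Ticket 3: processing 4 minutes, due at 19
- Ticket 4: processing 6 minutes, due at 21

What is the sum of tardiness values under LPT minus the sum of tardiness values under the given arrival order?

2

LPT (decreasing processing time): Ticket 1 Ticket 2 Ticket 4 Ticket 3.
Ticket 1: 0→10, due 20, tardiness 0
Ticket 2: 10→17, due 17, tardiness 0
Ticket 4: 17→23, due 21, tardiness 2
Ticket 3: 23→27, due 19, tardiness 8
Sum = 0+0+2+8 = 10.
FIFO (arrival order): Ticket 1 Ticket 2 Ticket 3 Ticket 4.
Ticket 1: 0→10, due 20, tardiness 0
Ticket 2: 10→17, due 17, tardiness 0
Ticket 3: 17→21, due 19, tardiness 2
Ticket 4: 21→27, due 21, tardiness 6
Sum = 0+0+2+6 = 8.
Difference = 10 − 8 = 2.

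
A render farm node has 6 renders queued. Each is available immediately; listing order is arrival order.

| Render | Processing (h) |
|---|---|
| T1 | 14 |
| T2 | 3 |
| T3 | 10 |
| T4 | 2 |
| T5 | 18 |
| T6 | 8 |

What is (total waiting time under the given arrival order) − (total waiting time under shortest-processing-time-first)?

FIFO (arrival order): T1 T2 T3 T4 T5 T6.
T1: waits 0, runs 0→14
T2: waits 14, runs 14→17
T3: waits 17, runs 17→27
T4: waits 27, runs 27→29
T5: waits 29, runs 29→47
T6: waits 47, runs 47→55
Sum = 0+14+17+27+29+47 = 134.
SPT (increasing processing time): T4 T2 T6 T3 T1 T5.
T4: waits 0, runs 0→2
T2: waits 2, runs 2→5
T6: waits 5, runs 5→13
T3: waits 13, runs 13→23
T1: waits 23, runs 23→37
T5: waits 37, runs 37→55
Sum = 0+2+5+13+23+37 = 80.
Difference = 134 − 80 = 54.

54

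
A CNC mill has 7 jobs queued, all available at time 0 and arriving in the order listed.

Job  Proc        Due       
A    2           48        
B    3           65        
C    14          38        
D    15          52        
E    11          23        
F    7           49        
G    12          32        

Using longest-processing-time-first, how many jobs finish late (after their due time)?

LPT (decreasing processing time): D C G E F B A.
D: 0→15, due 52, tardiness 0
C: 15→29, due 38, tardiness 0
G: 29→41, due 32, tardiness 9
E: 41→52, due 23, tardiness 29
F: 52→59, due 49, tardiness 10
B: 59→62, due 65, tardiness 0
A: 62→64, due 48, tardiness 16
Late jobs: 4.

4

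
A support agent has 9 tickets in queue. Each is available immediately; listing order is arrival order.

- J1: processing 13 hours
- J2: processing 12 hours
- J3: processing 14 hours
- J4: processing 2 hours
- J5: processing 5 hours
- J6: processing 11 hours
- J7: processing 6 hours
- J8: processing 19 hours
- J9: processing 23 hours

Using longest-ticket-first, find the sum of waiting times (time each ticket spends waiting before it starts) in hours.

LPT (decreasing processing time): J9 J8 J3 J1 J2 J6 J7 J5 J4.
J9: waits 0, runs 0→23
J8: waits 23, runs 23→42
J3: waits 42, runs 42→56
J1: waits 56, runs 56→69
J2: waits 69, runs 69→81
J6: waits 81, runs 81→92
J7: waits 92, runs 92→98
J5: waits 98, runs 98→103
J4: waits 103, runs 103→105
Sum = 0+23+42+56+69+81+92+98+103 = 564.

564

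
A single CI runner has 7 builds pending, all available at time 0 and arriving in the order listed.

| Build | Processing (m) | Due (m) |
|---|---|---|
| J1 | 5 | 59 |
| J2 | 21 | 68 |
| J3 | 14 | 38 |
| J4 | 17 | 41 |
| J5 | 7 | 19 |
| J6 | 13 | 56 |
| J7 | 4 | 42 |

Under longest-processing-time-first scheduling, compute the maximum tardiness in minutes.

53

LPT (decreasing processing time): J2 J4 J3 J6 J5 J1 J7.
J2: 0→21, due 68, tardiness 0
J4: 21→38, due 41, tardiness 0
J3: 38→52, due 38, tardiness 14
J6: 52→65, due 56, tardiness 9
J5: 65→72, due 19, tardiness 53
J1: 72→77, due 59, tardiness 18
J7: 77→81, due 42, tardiness 39
Maximum = 53.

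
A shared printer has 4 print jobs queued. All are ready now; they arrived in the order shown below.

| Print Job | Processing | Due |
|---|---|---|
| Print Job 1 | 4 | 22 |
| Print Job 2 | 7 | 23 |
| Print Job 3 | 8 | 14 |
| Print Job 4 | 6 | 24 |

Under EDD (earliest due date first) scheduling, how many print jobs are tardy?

EDD (increasing due date): Print Job 3 Print Job 1 Print Job 2 Print Job 4.
Print Job 3: 0→8, due 14, tardiness 0
Print Job 1: 8→12, due 22, tardiness 0
Print Job 2: 12→19, due 23, tardiness 0
Print Job 4: 19→25, due 24, tardiness 1
Late print jobs: 1.

1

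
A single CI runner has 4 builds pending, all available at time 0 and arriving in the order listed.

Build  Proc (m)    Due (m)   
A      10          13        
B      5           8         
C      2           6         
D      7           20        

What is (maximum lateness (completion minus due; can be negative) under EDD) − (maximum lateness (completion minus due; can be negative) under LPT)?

-14

EDD (increasing due date): C B A D.
C: 0→2, due 6, lateness -4
B: 2→7, due 8, lateness -1
A: 7→17, due 13, lateness 4
D: 17→24, due 20, lateness 4
Maximum = 4.
LPT (decreasing processing time): A D B C.
A: 0→10, due 13, lateness -3
D: 10→17, due 20, lateness -3
B: 17→22, due 8, lateness 14
C: 22→24, due 6, lateness 18
Maximum = 18.
Difference = 4 − 18 = -14.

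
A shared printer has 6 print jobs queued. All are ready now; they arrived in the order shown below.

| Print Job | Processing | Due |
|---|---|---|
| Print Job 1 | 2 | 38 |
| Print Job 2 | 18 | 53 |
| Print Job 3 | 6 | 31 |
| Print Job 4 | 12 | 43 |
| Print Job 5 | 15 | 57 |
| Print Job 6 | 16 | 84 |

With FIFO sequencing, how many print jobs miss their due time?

0

FIFO (arrival order): Print Job 1 Print Job 2 Print Job 3 Print Job 4 Print Job 5 Print Job 6.
Print Job 1: 0→2, due 38, tardiness 0
Print Job 2: 2→20, due 53, tardiness 0
Print Job 3: 20→26, due 31, tardiness 0
Print Job 4: 26→38, due 43, tardiness 0
Print Job 5: 38→53, due 57, tardiness 0
Print Job 6: 53→69, due 84, tardiness 0
Late print jobs: 0.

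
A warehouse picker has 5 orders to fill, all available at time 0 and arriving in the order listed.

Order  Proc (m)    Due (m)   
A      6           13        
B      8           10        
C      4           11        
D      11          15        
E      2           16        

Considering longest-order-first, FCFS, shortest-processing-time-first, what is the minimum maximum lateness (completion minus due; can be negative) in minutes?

LPT (decreasing processing time): D B A C E.
D: 0→11, due 15, lateness -4
B: 11→19, due 10, lateness 9
A: 19→25, due 13, lateness 12
C: 25→29, due 11, lateness 18
E: 29→31, due 16, lateness 15
Maximum = 18.
FIFO (arrival order): A B C D E.
A: 0→6, due 13, lateness -7
B: 6→14, due 10, lateness 4
C: 14→18, due 11, lateness 7
D: 18→29, due 15, lateness 14
E: 29→31, due 16, lateness 15
Maximum = 15.
SPT (increasing processing time): E C A B D.
E: 0→2, due 16, lateness -14
C: 2→6, due 11, lateness -5
A: 6→12, due 13, lateness -1
B: 12→20, due 10, lateness 10
D: 20→31, due 15, lateness 16
Maximum = 16.
LPT 18, FIFO 15, SPT 16 → minimum 15.

15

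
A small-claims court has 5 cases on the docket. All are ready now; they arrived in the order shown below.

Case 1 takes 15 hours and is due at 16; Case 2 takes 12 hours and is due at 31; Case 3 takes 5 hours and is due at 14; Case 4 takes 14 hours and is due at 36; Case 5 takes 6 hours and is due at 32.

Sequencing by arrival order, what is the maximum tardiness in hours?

20

FIFO (arrival order): Case 1 Case 2 Case 3 Case 4 Case 5.
Case 1: 0→15, due 16, tardiness 0
Case 2: 15→27, due 31, tardiness 0
Case 3: 27→32, due 14, tardiness 18
Case 4: 32→46, due 36, tardiness 10
Case 5: 46→52, due 32, tardiness 20
Maximum = 20.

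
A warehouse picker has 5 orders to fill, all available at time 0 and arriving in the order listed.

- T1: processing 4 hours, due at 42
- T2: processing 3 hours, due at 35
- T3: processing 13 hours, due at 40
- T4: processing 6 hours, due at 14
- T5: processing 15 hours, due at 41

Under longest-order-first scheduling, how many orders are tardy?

LPT (decreasing processing time): T5 T3 T4 T1 T2.
T5: 0→15, due 41, tardiness 0
T3: 15→28, due 40, tardiness 0
T4: 28→34, due 14, tardiness 20
T1: 34→38, due 42, tardiness 0
T2: 38→41, due 35, tardiness 6
Late orders: 2.

2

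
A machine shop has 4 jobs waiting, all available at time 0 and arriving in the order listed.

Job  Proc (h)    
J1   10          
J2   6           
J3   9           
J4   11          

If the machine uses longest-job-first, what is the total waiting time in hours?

LPT (decreasing processing time): J4 J1 J3 J2.
J4: waits 0, runs 0→11
J1: waits 11, runs 11→21
J3: waits 21, runs 21→30
J2: waits 30, runs 30→36
Sum = 0+11+21+30 = 62.

62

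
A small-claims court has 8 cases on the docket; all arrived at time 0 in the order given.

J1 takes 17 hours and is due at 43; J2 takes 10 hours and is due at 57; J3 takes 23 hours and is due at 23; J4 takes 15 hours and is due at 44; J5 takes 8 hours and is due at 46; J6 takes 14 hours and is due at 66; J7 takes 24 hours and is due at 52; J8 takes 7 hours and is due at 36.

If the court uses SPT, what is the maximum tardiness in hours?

71

SPT (increasing processing time): J8 J5 J2 J6 J4 J1 J3 J7.
J8: 0→7, due 36, tardiness 0
J5: 7→15, due 46, tardiness 0
J2: 15→25, due 57, tardiness 0
J6: 25→39, due 66, tardiness 0
J4: 39→54, due 44, tardiness 10
J1: 54→71, due 43, tardiness 28
J3: 71→94, due 23, tardiness 71
J7: 94→118, due 52, tardiness 66
Maximum = 71.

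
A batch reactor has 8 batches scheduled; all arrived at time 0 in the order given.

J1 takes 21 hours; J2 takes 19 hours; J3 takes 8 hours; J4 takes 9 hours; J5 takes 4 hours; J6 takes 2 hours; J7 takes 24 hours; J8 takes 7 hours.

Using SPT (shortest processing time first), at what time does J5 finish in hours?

SPT (increasing processing time): J6 J5 J8 J3 J4 J2 J1 J7.
J6: 0→2
J5: 2→6

6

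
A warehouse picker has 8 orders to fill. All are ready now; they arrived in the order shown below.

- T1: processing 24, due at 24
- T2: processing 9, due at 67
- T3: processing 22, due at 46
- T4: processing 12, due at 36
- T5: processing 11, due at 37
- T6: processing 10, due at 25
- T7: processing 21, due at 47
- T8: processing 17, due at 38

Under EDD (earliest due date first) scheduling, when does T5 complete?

57

EDD (increasing due date): T1 T6 T4 T5 T8 T3 T7 T2.
T1: 0→24
T6: 24→34
T4: 34→46
T5: 46→57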